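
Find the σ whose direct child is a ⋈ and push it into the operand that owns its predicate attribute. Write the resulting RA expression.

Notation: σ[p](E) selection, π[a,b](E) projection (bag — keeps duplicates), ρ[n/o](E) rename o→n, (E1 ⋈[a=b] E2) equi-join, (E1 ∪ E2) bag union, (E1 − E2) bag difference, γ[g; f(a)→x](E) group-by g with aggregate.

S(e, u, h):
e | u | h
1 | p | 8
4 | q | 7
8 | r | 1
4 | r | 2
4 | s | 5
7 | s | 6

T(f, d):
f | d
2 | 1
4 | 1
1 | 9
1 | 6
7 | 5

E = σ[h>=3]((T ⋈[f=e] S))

σ filters on h, owned by the right side.
E' = (T ⋈[f=e] σ[h>=3](S))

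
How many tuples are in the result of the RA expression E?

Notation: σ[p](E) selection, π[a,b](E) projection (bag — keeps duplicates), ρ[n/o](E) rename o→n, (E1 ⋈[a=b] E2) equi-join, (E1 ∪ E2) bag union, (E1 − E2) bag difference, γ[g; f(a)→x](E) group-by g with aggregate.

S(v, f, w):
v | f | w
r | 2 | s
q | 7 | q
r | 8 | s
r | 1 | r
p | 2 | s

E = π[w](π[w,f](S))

Per-node cardinality:
  S → 5
  π[w,f](S) → 5
  π[w](π[w,f](S)) → 5

|E| = 5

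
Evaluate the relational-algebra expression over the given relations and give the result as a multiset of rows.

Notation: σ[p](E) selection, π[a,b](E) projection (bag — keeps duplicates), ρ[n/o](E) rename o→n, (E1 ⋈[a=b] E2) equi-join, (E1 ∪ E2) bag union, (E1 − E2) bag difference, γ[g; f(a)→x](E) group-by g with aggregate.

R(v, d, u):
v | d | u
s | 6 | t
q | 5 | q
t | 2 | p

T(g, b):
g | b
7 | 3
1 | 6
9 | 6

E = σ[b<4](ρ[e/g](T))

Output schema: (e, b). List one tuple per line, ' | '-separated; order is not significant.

Per-node cardinality:
  T → 3
  ρ[e/g](T) → 3
  σ[b<4](ρ[e/g](T)) → 1

== RESULT ==
e | b
7 | 3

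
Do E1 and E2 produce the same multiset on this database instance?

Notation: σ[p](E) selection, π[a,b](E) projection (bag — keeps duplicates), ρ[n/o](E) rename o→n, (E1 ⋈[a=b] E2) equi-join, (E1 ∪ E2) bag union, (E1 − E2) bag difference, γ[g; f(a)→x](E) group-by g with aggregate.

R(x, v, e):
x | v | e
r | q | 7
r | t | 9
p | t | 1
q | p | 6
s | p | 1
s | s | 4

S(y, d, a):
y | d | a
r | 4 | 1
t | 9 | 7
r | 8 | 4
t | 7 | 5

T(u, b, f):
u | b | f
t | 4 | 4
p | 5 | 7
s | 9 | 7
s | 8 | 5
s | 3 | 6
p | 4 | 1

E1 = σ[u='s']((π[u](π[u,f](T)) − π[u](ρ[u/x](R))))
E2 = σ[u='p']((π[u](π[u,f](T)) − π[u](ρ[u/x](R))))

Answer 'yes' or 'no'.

E1 subexpression sizes:
  T → 6
  π[u,f](T) → 6
  π[u](π[u,f](T)) → 6
  R → 6
  ρ[u/x](R) → 6
  π[u](ρ[u/x](R)) → 6
  (π[u](π[u,f](T)) − π[u](ρ[u/x](R))) → 3
  σ[u='s']((π[u](π[u,f](T)) − π[u](ρ[u/x](R)))) → 1
E2 subexpression sizes:
  T → 6
  π[u,f](T) → 6
  π[u](π[u,f](T)) → 6
  R → 6
  ρ[u/x](R) → 6
  π[u](ρ[u/x](R)) → 6
  (π[u](π[u,f](T)) − π[u](ρ[u/x](R))) → 3
  σ[u='p']((π[u](π[u,f](T)) − π[u](ρ[u/x](R)))) → 1

E1 result:
u
s
E2 result:
u
p
Witness: ('p',) appears 0× in E1 but 1× in E2.

no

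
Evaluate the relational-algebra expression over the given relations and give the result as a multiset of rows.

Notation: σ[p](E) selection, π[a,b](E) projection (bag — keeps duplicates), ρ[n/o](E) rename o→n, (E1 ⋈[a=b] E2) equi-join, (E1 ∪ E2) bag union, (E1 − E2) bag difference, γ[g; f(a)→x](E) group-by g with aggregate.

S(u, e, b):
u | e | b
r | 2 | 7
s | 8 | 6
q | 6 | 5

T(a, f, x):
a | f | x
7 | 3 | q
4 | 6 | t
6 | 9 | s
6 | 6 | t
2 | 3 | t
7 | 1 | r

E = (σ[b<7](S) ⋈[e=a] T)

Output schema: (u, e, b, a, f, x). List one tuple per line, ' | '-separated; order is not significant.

Row counts bottom-up:
  S → 3
  σ[b<7](S) → 2
  T → 6
  (σ[b<7](S) ⋈[e=a] T) → 2

== RESULT ==
u | e | b | a | f | x
q | 6 | 5 | 6 | 6 | t
q | 6 | 5 | 6 | 9 | s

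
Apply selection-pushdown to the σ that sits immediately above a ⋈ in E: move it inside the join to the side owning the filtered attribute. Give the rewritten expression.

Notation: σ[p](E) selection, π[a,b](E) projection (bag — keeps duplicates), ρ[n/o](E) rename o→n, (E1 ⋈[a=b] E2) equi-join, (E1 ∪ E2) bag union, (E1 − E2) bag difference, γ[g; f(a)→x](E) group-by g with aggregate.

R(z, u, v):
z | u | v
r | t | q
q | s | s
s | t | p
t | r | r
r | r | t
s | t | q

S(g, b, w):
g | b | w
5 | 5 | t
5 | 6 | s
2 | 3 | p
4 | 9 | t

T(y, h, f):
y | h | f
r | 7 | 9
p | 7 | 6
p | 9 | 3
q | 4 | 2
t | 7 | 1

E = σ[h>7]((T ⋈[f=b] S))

σ filters on h, owned by the left side.
E' = (σ[h>7](T) ⋈[f=b] S)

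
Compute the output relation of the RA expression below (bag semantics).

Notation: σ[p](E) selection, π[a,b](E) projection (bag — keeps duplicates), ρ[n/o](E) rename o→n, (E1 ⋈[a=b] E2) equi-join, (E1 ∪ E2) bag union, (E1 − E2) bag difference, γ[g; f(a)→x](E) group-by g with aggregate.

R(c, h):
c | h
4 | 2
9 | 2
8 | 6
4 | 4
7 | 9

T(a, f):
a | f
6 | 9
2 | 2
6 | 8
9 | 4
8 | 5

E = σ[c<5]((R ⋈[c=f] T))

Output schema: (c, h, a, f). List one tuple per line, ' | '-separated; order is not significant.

Per-node cardinality:
  R → 5
  T → 5
  (R ⋈[c=f] T) → 4
  σ[c<5]((R ⋈[c=f] T)) → 2

== RESULT ==
c | h | a | f
4 | 2 | 9 | 4
4 | 4 | 9 | 4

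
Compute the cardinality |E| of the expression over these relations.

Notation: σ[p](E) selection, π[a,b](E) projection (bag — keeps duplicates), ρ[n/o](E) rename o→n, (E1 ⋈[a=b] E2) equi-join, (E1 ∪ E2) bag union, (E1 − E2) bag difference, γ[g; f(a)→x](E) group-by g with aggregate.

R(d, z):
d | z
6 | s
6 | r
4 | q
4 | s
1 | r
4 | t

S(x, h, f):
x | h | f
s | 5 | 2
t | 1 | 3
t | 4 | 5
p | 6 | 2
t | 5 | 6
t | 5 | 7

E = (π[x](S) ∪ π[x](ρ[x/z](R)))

Per-node cardinality:
  S → 6
  π[x](S) → 6
  R → 6
  ρ[x/z](R) → 6
  π[x](ρ[x/z](R)) → 6
  (π[x](S) ∪ π[x](ρ[x/z](R))) → 12

|E| = 12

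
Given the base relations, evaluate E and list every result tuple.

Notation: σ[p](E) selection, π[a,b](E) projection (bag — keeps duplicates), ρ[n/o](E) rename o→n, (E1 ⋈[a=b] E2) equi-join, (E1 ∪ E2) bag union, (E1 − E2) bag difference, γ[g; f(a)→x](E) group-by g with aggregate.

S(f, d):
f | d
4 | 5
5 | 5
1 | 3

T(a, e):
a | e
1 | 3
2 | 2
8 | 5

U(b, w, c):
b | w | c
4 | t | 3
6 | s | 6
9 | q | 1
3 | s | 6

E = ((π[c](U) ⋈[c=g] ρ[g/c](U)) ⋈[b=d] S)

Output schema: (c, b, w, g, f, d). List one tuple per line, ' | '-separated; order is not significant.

Stepwise |·|:
  U → 4
  π[c](U) → 4
  U → 4
  ρ[g/c](U) → 4
  (π[c](U) ⋈[c=g] ρ[g/c](U)) → 6
  S → 3
  ((π[c](U) ⋈[c=g] ρ[g/c](U)) ⋈[b=d] S) → 2

== RESULT ==
c | b | w | g | f | d
6 | 3 | s | 6 | 1 | 3
6 | 3 | s | 6 | 1 | 3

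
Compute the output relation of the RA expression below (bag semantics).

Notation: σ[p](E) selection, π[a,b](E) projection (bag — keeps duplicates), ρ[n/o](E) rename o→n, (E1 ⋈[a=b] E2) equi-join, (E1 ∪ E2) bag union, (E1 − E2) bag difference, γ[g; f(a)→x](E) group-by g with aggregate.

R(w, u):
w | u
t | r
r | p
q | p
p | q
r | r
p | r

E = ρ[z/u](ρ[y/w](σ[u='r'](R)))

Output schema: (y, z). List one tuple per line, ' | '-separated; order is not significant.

Per-node cardinality:
  R → 6
  σ[u='r'](R) → 3
  ρ[y/w](σ[u='r'](R)) → 3
  ρ[z/u](ρ[y/w](σ[u='r'](R))) → 3

== RESULT ==
y | z
p | r
r | r
t | r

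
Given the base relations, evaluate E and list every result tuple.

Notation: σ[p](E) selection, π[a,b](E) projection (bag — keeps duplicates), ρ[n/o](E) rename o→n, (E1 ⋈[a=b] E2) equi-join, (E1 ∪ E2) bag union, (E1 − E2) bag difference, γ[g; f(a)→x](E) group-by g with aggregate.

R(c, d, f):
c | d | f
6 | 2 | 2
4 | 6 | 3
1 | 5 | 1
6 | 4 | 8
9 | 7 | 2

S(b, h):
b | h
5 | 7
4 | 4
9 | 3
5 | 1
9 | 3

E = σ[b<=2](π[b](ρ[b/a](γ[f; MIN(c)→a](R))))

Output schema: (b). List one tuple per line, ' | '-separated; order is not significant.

Subexpression sizes:
  R → 5
  γ[f; MIN(c)→a](R) → 4
  ρ[b/a](γ[f; MIN(c)→a](R)) → 4
  π[b](ρ[b/a](γ[f; MIN(c)→a](R))) → 4
  σ[b<=2](π[b](ρ[b/a](γ[f; MIN(c)→a](R)))) → 1

== RESULT ==
b
1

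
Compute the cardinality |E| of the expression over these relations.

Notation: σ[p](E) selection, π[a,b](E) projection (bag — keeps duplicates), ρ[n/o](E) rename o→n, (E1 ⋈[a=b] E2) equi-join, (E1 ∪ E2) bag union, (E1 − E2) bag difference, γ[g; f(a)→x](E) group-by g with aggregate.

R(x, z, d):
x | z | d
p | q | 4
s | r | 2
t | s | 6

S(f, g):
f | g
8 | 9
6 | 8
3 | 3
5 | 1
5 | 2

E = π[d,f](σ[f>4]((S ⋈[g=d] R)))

Subexpression sizes:
  S → 5
  R → 3
  (S ⋈[g=d] R) → 1
  σ[f>4]((S ⋈[g=d] R)) → 1
  π[d,f](σ[f>4]((S ⋈[g=d] R))) → 1

|E| = 1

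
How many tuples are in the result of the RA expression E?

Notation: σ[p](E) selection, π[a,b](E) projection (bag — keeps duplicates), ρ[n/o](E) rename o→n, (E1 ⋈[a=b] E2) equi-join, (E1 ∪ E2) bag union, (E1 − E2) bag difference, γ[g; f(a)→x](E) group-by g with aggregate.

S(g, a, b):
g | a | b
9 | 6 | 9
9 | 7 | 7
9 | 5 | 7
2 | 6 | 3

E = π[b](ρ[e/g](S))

Stepwise |·|:
  S → 4
  ρ[e/g](S) → 4
  π[b](ρ[e/g](S)) → 4

|E| = 4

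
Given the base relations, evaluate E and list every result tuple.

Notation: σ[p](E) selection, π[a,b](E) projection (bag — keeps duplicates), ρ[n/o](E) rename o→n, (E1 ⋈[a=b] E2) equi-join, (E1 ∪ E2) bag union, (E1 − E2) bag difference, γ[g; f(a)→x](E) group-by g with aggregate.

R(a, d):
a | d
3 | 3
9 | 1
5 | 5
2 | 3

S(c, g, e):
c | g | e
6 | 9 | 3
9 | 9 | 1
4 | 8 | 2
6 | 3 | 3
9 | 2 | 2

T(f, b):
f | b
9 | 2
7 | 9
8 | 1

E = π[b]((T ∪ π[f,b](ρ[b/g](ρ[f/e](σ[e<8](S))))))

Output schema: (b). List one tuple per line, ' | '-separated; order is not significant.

Per-node cardinality:
  T → 3
  S → 5
  σ[e<8](S) → 5
  ρ[f/e](σ[e<8](S)) → 5
  ρ[b/g](ρ[f/e](σ[e<8](S))) → 5
  π[f,b](ρ[b/g](ρ[f/e](σ[e<8](S)))) → 5
  (T ∪ π[f,b](ρ[b/g](ρ[f/e](σ[e<8](S))))) → 8
  π[b]((T ∪ π[f,b](ρ[b/g](ρ[f/e](σ[e<8](S)))))) → 8

== RESULT ==
b
1
2
2
3
8
9
9
9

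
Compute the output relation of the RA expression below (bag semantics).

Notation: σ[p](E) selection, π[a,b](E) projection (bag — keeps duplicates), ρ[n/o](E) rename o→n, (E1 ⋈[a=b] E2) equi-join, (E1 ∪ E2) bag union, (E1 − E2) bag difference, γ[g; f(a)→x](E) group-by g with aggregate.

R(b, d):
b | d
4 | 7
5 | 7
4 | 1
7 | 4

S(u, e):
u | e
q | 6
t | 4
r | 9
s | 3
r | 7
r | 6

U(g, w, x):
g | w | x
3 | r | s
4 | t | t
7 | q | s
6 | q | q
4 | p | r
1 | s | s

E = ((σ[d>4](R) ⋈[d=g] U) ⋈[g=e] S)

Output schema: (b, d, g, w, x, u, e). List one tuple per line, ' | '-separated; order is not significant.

Stepwise |·|:
  R → 4
  σ[d>4](R) → 2
  U → 6
  (σ[d>4](R) ⋈[d=g] U) → 2
  S → 6
  ((σ[d>4](R) ⋈[d=g] U) ⋈[g=e] S) → 2

== RESULT ==
b | d | g | w | x | u | e
4 | 7 | 7 | q | s | r | 7
5 | 7 | 7 | q | s | r | 7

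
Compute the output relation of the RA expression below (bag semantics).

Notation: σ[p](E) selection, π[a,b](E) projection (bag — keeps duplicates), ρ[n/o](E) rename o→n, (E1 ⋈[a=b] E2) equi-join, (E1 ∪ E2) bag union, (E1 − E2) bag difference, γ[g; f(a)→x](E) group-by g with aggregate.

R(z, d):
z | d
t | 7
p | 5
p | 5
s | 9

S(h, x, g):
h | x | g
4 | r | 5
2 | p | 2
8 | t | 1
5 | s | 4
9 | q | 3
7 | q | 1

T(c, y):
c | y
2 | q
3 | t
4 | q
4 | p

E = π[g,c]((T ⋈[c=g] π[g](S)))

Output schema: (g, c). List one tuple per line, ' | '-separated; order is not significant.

Per-node cardinality:
  T → 4
  S → 6
  π[g](S) → 6
  (T ⋈[c=g] π[g](S)) → 4
  π[g,c]((T ⋈[c=g] π[g](S))) → 4

== RESULT ==
g | c
2 | 2
3 | 3
4 | 4
4 | 4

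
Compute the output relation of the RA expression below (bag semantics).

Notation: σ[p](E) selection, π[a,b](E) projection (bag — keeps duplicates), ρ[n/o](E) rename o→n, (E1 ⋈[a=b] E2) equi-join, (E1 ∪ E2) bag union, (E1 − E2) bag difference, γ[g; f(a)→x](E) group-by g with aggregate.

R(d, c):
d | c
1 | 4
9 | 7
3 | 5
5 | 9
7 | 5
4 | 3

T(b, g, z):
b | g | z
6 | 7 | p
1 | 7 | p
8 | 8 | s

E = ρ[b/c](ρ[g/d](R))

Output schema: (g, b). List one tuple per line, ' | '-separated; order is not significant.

Subexpression sizes:
  R → 6
  ρ[g/d](R) → 6
  ρ[b/c](ρ[g/d](R)) → 6

== RESULT ==
g | b
1 | 4
3 | 5
4 | 3
5 | 9
7 | 5
9 | 7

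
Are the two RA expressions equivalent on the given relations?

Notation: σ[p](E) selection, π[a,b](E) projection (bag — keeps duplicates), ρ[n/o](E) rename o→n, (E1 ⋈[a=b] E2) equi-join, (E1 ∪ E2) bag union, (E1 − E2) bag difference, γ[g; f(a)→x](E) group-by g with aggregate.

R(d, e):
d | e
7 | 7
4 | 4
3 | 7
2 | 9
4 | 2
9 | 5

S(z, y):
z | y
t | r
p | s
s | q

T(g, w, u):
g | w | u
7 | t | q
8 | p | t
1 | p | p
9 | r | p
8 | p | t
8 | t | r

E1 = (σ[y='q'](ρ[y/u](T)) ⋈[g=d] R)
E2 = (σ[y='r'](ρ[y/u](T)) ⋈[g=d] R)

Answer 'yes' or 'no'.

E1 per-node cardinality:
  T → 6
  ρ[y/u](T) → 6
  σ[y='q'](ρ[y/u](T)) → 1
  R → 6
  (σ[y='q'](ρ[y/u](T)) ⋈[g=d] R) → 1
E2 per-node cardinality:
  T → 6
  ρ[y/u](T) → 6
  σ[y='r'](ρ[y/u](T)) → 1
  R → 6
  (σ[y='r'](ρ[y/u](T)) ⋈[g=d] R) → 0

E1 result:
g | w | y | d | e
7 | t | q | 7 | 7
E2 result:
g | w | y | d | e
(0 rows)
Witness: (7, 't', 'q', 7, 7) appears 1× in E1 but 0× in E2.

no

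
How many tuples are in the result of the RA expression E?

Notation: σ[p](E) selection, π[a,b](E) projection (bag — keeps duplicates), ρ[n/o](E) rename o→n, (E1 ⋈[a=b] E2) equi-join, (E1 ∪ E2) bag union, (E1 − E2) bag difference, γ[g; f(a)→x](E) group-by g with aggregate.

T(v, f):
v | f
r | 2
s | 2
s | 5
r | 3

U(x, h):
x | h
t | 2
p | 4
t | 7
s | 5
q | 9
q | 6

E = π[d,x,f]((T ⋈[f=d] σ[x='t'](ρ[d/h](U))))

Row counts bottom-up:
  T → 4
  U → 6
  ρ[d/h](U) → 6
  σ[x='t'](ρ[d/h](U)) → 2
  (T ⋈[f=d] σ[x='t'](ρ[d/h](U))) → 2
  π[d,x,f]((T ⋈[f=d] σ[x='t'](ρ[d/h](U)))) → 2

|E| = 2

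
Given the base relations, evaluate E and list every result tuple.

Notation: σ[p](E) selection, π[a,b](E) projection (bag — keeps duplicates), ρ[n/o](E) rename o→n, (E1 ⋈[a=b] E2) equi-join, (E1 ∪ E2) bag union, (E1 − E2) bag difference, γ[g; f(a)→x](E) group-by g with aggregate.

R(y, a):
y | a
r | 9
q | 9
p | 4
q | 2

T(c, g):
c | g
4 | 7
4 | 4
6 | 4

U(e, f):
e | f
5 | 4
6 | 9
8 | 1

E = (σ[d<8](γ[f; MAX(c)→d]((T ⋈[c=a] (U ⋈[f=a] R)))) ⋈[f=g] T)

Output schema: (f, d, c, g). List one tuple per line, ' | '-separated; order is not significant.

Row counts bottom-up:
  T → 3
  U → 3
  R → 4
  (U ⋈[f=a] R) → 3
  (T ⋈[c=a] (U ⋈[f=a] R)) → 2
  γ[f; MAX(c)→d]((T ⋈[c=a] (U ⋈[f=a] R))) → 1
  σ[d<8](γ[f; MAX(c)→d]((T ⋈[c=a] (U ⋈[f=a] R)))) → 1
  T → 3
  (σ[d<8](γ[f; MAX(c)→d]((T ⋈[c=a] (U ⋈[f=a] R)))) ⋈[f=g] T) → 2

== RESULT ==
f | d | c | g
4 | 4 | 4 | 4
4 | 4 | 6 | 4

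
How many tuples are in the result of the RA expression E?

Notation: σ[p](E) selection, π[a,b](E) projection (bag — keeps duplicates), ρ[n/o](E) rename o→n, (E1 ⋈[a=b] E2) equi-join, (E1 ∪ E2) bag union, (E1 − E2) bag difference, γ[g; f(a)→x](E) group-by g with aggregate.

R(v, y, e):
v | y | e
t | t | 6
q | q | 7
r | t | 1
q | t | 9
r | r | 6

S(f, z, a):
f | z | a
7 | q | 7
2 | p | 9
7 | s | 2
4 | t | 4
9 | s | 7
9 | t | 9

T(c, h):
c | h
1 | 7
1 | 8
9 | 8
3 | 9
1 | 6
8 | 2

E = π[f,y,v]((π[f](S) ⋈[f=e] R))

Subexpression sizes:
  S → 6
  π[f](S) → 6
  R → 5
  (π[f](S) ⋈[f=e] R) → 4
  π[f,y,v]((π[f](S) ⋈[f=e] R)) → 4

|E| = 4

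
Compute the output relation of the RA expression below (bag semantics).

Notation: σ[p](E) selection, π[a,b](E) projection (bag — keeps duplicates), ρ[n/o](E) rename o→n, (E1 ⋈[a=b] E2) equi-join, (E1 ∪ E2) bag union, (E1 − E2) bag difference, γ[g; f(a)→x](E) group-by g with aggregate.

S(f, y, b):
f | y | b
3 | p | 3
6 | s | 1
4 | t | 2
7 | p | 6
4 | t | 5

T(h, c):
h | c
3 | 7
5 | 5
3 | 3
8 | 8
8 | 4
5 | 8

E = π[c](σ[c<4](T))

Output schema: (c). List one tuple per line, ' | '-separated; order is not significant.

Stepwise |·|:
  T → 6
  σ[c<4](T) → 1
  π[c](σ[c<4](T)) → 1

== RESULT ==
c
3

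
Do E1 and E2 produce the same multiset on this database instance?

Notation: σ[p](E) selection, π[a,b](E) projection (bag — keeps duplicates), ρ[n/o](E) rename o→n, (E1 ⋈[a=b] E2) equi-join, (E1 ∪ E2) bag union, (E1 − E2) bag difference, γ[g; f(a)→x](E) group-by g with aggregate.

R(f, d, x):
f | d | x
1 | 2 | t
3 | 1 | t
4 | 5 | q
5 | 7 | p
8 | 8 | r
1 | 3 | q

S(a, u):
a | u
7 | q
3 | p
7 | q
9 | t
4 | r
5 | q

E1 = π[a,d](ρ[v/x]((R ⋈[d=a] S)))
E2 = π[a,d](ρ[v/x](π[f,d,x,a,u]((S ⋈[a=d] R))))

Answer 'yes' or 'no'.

E1 subexpression sizes:
  R → 6
  S → 6
  (R ⋈[d=a] S) → 4
  ρ[v/x]((R ⋈[d=a] S)) → 4
  π[a,d](ρ[v/x]((R ⋈[d=a] S))) → 4
E2 subexpression sizes:
  S → 6
  R → 6
  (S ⋈[a=d] R) → 4
  π[f,d,x,a,u]((S ⋈[a=d] R)) → 4
  ρ[v/x](π[f,d,x,a,u]((S ⋈[a=d] R))) → 4
  π[a,d](ρ[v/x](π[f,d,x,a,u]((S ⋈[a=d] R)))) → 4

E1 and E2 produce the same multiset:
a | d
3 | 3
5 | 5
7 | 7
7 | 7

yes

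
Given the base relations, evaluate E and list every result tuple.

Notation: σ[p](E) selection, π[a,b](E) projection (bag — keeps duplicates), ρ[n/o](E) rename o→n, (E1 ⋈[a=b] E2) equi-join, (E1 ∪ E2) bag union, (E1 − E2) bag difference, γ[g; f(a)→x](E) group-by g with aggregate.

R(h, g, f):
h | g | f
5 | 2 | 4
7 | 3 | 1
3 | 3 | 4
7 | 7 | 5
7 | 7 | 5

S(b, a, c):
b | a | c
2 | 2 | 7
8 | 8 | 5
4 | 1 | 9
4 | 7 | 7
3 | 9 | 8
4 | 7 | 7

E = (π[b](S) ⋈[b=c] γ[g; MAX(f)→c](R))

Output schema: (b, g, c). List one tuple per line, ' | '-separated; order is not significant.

Subexpression sizes:
  S → 6
  π[b](S) → 6
  R → 5
  γ[g; MAX(f)→c](R) → 3
  (π[b](S) ⋈[b=c] γ[g; MAX(f)→c](R)) → 6

== RESULT ==
b | g | c
4 | 2 | 4
4 | 2 | 4
4 | 2 | 4
4 | 3 | 4
4 | 3 | 4
4 | 3 | 4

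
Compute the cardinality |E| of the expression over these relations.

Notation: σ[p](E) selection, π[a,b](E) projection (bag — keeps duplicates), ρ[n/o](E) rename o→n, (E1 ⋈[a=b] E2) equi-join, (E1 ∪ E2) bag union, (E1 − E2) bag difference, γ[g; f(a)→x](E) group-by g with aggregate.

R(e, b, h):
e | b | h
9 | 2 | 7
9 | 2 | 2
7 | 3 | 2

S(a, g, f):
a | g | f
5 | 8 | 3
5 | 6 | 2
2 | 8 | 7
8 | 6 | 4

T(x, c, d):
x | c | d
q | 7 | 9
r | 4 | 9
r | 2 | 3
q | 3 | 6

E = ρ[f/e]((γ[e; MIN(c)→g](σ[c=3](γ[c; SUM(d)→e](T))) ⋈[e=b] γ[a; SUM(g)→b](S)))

Subexpression sizes:
  T → 4
  γ[c; SUM(d)→e](T) → 4
  σ[c=3](γ[c; SUM(d)→e](T)) → 1
  γ[e; MIN(c)→g](σ[c=3](γ[c; SUM(d)→e](T))) → 1
  S → 4
  γ[a; SUM(g)→b](S) → 3
  (γ[e; MIN(c)→g](σ[c=3](γ[c; SUM(d)→e](T))) ⋈[e=b] γ[a; SUM(g)→b](S)) → 1
  ρ[f/e]((γ[e; MIN(c)→g](σ[c=3](γ[c; SUM(d)→e](T))) ⋈[e=b] γ[a; SUM(g)→b](S))) → 1

|E| = 1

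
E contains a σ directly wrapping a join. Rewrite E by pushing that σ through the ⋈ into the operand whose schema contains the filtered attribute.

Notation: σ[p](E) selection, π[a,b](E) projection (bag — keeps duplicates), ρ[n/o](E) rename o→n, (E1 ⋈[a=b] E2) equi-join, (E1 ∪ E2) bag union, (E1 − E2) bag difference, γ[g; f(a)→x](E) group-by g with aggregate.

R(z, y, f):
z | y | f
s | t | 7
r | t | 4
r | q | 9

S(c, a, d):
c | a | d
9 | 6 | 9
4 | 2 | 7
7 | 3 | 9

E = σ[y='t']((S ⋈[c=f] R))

σ filters on y, owned by the right side.
E' = (S ⋈[c=f] σ[y='t'](R))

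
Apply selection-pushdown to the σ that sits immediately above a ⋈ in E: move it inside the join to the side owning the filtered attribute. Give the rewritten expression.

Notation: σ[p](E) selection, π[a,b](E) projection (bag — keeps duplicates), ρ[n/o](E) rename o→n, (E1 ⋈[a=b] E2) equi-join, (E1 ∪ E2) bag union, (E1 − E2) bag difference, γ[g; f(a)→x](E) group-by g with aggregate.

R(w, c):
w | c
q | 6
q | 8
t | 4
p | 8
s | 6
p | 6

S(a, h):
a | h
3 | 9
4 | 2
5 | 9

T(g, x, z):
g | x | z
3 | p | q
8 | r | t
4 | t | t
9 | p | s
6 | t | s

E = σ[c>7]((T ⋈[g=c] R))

σ filters on c, owned by the right side.
E' = (T ⋈[g=c] σ[c>7](R))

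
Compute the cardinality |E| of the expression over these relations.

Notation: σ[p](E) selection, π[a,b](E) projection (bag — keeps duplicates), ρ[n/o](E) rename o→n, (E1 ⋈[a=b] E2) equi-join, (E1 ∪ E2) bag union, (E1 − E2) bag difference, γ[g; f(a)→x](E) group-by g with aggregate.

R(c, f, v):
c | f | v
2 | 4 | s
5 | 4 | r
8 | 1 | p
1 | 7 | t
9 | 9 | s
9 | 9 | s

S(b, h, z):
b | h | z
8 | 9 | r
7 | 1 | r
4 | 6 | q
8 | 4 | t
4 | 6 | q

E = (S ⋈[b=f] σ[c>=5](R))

Stepwise |·|:
  S → 5
  R → 6
  σ[c>=5](R) → 4
  (S ⋈[b=f] σ[c>=5](R)) → 2

|E| = 2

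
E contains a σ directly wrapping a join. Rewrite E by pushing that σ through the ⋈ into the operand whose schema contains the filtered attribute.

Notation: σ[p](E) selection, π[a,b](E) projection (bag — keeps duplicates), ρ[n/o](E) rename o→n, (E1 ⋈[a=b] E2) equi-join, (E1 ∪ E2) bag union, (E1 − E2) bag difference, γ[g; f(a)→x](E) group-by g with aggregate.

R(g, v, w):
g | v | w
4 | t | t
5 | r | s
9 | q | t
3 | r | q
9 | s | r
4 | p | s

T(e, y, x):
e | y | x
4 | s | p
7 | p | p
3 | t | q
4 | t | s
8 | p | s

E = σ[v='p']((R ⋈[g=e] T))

σ filters on v, owned by the left side.
E' = (σ[v='p'](R) ⋈[g=e] T)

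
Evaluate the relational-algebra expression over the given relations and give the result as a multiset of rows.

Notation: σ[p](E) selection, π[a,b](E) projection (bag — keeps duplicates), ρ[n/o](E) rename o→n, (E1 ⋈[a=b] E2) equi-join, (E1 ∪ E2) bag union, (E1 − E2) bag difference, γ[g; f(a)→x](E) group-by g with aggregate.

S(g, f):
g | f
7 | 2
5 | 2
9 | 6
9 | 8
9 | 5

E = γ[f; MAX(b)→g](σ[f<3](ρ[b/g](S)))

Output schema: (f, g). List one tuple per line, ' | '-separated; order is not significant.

Per-node cardinality:
  S → 5
  ρ[b/g](S) → 5
  σ[f<3](ρ[b/g](S)) → 2
  γ[f; MAX(b)→g](σ[f<3](ρ[b/g](S))) → 1

== RESULT ==
f | g
2 | 7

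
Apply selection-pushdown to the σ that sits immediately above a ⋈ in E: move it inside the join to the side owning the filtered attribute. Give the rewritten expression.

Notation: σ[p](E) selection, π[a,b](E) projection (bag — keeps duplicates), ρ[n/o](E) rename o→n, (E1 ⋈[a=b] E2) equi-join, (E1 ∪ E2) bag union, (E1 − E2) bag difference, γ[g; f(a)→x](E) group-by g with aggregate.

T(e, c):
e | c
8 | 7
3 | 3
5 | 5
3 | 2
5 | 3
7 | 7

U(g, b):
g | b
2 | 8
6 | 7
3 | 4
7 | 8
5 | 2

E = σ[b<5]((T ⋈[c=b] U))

σ filters on b, owned by the right side.
E' = (T ⋈[c=b] σ[b<5](U))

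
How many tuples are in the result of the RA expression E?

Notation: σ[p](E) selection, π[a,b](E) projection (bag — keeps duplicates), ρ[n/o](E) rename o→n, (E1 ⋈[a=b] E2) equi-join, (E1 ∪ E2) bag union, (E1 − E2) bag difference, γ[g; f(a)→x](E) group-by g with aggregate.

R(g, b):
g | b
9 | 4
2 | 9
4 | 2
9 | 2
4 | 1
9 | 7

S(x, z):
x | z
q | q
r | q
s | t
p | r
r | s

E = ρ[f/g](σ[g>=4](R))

Subexpression sizes:
  R → 6
  σ[g>=4](R) → 5
  ρ[f/g](σ[g>=4](R)) → 5

|E| = 5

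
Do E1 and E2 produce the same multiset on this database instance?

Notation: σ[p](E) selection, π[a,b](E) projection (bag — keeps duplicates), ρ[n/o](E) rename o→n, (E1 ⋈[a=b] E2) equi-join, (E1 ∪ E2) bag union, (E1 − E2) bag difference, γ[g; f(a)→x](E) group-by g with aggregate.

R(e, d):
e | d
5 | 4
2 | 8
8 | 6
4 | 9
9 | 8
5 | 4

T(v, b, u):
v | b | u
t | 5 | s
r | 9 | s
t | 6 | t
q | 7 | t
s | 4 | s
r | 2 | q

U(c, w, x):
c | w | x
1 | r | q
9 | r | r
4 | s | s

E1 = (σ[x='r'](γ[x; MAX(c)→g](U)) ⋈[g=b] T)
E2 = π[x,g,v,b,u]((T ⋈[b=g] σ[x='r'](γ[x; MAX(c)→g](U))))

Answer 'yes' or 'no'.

E1 row counts bottom-up:
  U → 3
  γ[x; MAX(c)→g](U) → 3
  σ[x='r'](γ[x; MAX(c)→g](U)) → 1
  T → 6
  (σ[x='r'](γ[x; MAX(c)→g](U)) ⋈[g=b] T) → 1
E2 row counts bottom-up:
  T → 6
  U → 3
  γ[x; MAX(c)→g](U) → 3
  σ[x='r'](γ[x; MAX(c)→g](U)) → 1
  (T ⋈[b=g] σ[x='r'](γ[x; MAX(c)→g](U))) → 1
  π[x,g,v,b,u]((T ⋈[b=g] σ[x='r'](γ[x; MAX(c)→g](U)))) → 1

E1 and E2 produce the same multiset:
x | g | v | b | u
r | 9 | r | 9 | s

yes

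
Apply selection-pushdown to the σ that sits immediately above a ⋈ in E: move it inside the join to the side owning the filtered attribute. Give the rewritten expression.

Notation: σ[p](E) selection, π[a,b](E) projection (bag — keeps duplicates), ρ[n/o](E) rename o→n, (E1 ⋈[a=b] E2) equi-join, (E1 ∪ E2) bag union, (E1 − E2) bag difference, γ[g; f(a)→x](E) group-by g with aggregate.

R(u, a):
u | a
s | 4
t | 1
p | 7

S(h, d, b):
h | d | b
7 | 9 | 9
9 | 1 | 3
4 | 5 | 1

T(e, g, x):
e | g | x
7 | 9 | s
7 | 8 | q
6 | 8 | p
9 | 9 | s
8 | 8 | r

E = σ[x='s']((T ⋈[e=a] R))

σ filters on x, owned by the left side.
E' = (σ[x='s'](T) ⋈[e=a] R)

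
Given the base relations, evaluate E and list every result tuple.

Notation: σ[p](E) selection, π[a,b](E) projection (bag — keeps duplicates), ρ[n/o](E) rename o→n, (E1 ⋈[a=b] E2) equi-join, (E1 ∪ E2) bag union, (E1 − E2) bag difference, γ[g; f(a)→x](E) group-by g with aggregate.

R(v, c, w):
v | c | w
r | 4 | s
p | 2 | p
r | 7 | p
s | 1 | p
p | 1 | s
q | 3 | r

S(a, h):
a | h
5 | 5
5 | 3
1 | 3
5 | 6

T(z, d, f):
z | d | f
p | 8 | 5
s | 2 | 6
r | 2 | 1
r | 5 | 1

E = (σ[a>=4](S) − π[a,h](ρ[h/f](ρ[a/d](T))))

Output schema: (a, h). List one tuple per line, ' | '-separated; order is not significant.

Subexpression sizes:
  S → 4
  σ[a>=4](S) → 3
  T → 4
  ρ[a/d](T) → 4
  ρ[h/f](ρ[a/d](T)) → 4
  π[a,h](ρ[h/f](ρ[a/d](T))) → 4
  (σ[a>=4](S) − π[a,h](ρ[h/f](ρ[a/d](T)))) → 3

== RESULT ==
a | h
5 | 3
5 | 5
5 | 6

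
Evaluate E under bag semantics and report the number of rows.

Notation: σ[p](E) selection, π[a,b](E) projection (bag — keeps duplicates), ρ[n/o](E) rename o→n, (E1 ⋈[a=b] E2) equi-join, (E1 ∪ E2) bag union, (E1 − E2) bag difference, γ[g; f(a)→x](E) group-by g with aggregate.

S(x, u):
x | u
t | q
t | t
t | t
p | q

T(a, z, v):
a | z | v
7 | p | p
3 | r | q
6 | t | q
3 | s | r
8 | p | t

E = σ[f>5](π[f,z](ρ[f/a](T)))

Stepwise |·|:
  T → 5
  ρ[f/a](T) → 5
  π[f,z](ρ[f/a](T)) → 5
  σ[f>5](π[f,z](ρ[f/a](T))) → 3

|E| = 3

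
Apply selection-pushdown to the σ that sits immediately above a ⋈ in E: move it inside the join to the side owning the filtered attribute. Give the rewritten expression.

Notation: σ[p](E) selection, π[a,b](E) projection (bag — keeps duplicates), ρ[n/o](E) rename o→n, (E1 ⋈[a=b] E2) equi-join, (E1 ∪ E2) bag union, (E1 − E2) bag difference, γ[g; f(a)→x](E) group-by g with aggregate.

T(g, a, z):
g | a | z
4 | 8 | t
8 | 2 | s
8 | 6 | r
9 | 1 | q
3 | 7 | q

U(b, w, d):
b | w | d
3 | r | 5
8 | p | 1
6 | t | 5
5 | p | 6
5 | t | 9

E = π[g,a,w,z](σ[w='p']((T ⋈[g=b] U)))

σ filters on w, owned by the right side.
E' = π[g,a,w,z]((T ⋈[g=b] σ[w='p'](U)))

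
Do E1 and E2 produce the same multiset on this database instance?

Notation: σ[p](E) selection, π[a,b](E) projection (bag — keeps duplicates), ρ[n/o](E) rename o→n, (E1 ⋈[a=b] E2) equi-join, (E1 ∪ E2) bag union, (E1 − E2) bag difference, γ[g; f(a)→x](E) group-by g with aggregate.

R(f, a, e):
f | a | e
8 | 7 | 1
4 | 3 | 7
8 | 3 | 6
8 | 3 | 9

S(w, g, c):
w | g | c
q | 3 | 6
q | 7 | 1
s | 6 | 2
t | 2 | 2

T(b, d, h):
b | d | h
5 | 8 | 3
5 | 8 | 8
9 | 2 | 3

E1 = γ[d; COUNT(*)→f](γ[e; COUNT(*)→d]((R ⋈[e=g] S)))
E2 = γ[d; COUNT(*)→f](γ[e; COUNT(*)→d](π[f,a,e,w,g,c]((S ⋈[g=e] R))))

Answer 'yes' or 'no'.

E1 stepwise |·|:
  R → 4
  S → 4
  (R ⋈[e=g] S) → 2
  γ[e; COUNT(*)→d]((R ⋈[e=g] S)) → 2
  γ[d; COUNT(*)→f](γ[e; COUNT(*)→d]((R ⋈[e=g] S))) → 1
E2 stepwise |·|:
  S → 4
  R → 4
  (S ⋈[g=e] R) → 2
  π[f,a,e,w,g,c]((S ⋈[g=e] R)) → 2
  γ[e; COUNT(*)→d](π[f,a,e,w,g,c]((S ⋈[g=e] R))) → 2
  γ[d; COUNT(*)→f](γ[e; COUNT(*)→d](π[f,a,e,w,g,c]((S ⋈[g=e] R)))) → 1

E1 and E2 produce the same multiset:
d | f
1 | 2

yes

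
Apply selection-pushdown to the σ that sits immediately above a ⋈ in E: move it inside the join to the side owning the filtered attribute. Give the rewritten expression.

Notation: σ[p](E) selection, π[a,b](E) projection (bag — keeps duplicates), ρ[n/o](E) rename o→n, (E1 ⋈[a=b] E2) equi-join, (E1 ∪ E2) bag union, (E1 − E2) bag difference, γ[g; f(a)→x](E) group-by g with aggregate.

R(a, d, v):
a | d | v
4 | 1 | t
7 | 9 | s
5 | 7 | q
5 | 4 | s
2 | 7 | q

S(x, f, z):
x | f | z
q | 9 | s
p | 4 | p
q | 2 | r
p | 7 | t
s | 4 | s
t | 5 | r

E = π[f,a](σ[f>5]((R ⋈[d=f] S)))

σ filters on f, owned by the right side.
E' = π[f,a]((R ⋈[d=f] σ[f>5](S)))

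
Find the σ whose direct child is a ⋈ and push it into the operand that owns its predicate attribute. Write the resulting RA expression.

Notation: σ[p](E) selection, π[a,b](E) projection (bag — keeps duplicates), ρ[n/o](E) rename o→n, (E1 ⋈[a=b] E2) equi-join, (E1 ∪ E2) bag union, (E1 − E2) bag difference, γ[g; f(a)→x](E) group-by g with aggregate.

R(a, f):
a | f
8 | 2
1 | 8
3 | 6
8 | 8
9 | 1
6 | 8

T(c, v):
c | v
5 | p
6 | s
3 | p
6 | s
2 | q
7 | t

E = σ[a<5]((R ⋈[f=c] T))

σ filters on a, owned by the left side.
E' = (σ[a<5](R) ⋈[f=c] T)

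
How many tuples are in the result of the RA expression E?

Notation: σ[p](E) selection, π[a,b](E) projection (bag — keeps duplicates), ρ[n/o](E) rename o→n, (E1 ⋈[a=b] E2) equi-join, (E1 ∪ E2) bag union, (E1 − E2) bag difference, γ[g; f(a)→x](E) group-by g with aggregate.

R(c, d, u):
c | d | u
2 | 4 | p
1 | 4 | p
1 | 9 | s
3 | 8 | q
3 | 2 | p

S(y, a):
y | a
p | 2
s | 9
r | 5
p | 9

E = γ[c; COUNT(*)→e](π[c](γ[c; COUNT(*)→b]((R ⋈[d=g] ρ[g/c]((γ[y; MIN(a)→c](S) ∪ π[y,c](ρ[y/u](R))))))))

Subexpression sizes:
  R → 5
  S → 4
  γ[y; MIN(a)→c](S) → 3
  R → 5
  ρ[y/u](R) → 5
  π[y,c](ρ[y/u](R)) → 5
  (γ[y; MIN(a)→c](S) ∪ π[y,c](ρ[y/u](R))) → 8
  ρ[g/c]((γ[y; MIN(a)→c](S) ∪ π[y,c](ρ[y/u](R)))) → 8
  (R ⋈[d=g] ρ[g/c]((γ[y; MIN(a)→c](S) ∪ π[y,c](ρ[y/u](R))))) → 3
  γ[c; COUNT(*)→b]((R ⋈[d=g] ρ[g/c]((γ[y; MIN(a)→c](S) ∪ π[y,c](ρ[y/u](R)))))) → 2
  π[c](γ[c; COUNT(*)→b]((R ⋈[d=g] ρ[g/c]((γ[y; MIN(a)→c](S) ∪ π[y,c](ρ[y/u](R))))))) → 2
  γ[c; COUNT(*)→e](π[c](γ[c; COUNT(*)→b]((R ⋈[d=g] ρ[g/c]((γ[y; MIN(a)→c](S) ∪ π[y,c](ρ[y/u](R)))))))) → 2

|E| = 2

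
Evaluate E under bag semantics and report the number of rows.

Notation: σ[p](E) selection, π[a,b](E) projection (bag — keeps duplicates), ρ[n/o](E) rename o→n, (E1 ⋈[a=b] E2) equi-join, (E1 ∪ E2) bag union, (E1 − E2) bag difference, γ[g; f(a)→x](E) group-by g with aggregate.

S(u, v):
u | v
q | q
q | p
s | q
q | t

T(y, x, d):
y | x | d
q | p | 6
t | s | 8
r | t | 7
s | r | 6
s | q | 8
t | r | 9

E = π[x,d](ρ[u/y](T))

Per-node cardinality:
  T → 6
  ρ[u/y](T) → 6
  π[x,d](ρ[u/y](T)) → 6

|E| = 6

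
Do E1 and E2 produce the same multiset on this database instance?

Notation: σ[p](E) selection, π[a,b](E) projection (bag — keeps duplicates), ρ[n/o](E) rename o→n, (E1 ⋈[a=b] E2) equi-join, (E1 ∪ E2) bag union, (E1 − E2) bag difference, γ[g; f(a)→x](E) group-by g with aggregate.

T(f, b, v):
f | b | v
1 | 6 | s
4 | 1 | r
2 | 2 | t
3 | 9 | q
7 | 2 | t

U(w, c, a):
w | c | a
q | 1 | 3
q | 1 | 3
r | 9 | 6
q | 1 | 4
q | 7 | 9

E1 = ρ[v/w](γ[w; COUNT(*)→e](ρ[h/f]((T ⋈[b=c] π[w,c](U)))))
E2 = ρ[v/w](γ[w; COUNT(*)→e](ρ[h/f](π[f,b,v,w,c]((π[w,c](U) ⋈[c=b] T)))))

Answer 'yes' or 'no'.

E1 stepwise |·|:
  T → 5
  U → 5
  π[w,c](U) → 5
  (T ⋈[b=c] π[w,c](U)) → 4
  ρ[h/f]((T ⋈[b=c] π[w,c](U))) → 4
  γ[w; COUNT(*)→e](ρ[h/f]((T ⋈[b=c] π[w,c](U)))) → 2
  ρ[v/w](γ[w; COUNT(*)→e](ρ[h/f]((T ⋈[b=c] π[w,c](U))))) → 2
E2 stepwise |·|:
  U → 5
  π[w,c](U) → 5
  T → 5
  (π[w,c](U) ⋈[c=b] T) → 4
  π[f,b,v,w,c]((π[w,c](U) ⋈[c=b] T)) → 4
  ρ[h/f](π[f,b,v,w,c]((π[w,c](U) ⋈[c=b] T))) → 4
  γ[w; COUNT(*)→e](ρ[h/f](π[f,b,v,w,c]((π[w,c](U) ⋈[c=b] T)))) → 2
  ρ[v/w](γ[w; COUNT(*)→e](ρ[h/f](π[f,b,v,w,c]((π[w,c](U) ⋈[c=b] T))))) → 2

E1 and E2 produce the same multiset:
v | e
q | 3
r | 1

yes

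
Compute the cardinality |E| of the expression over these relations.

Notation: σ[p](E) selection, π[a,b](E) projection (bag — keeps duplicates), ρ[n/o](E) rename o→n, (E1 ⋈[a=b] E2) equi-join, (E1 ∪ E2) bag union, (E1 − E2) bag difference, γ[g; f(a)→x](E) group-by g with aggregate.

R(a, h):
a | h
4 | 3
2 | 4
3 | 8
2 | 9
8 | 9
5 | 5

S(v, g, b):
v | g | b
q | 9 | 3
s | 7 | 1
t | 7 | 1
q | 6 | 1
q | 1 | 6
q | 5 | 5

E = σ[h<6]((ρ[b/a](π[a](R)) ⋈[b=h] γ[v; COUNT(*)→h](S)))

Subexpression sizes:
  R → 6
  π[a](R) → 6
  ρ[b/a](π[a](R)) → 6
  S → 6
  γ[v; COUNT(*)→h](S) → 3
  (ρ[b/a](π[a](R)) ⋈[b=h] γ[v; COUNT(*)→h](S)) → 1
  σ[h<6]((ρ[b/a](π[a](R)) ⋈[b=h] γ[v; COUNT(*)→h](S))) → 1

|E| = 1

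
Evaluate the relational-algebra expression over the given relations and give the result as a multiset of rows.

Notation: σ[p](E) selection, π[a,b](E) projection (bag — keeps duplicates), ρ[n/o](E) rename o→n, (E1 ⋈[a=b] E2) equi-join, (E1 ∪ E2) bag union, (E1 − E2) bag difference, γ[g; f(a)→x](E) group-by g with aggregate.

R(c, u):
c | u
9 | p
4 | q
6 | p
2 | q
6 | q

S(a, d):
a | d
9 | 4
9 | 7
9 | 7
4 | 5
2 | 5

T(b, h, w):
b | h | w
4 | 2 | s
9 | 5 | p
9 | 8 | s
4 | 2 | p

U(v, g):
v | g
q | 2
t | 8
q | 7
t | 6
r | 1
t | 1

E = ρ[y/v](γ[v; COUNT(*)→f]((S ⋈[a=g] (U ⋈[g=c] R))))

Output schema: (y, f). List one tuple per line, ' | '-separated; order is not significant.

Stepwise |·|:
  S → 5
  U → 6
  R → 5
  (U ⋈[g=c] R) → 3
  (S ⋈[a=g] (U ⋈[g=c] R)) → 1
  γ[v; COUNT(*)→f]((S ⋈[a=g] (U ⋈[g=c] R))) → 1
  ρ[y/v](γ[v; COUNT(*)→f]((S ⋈[a=g] (U ⋈[g=c] R)))) → 1

== RESULT ==
y | f
q | 1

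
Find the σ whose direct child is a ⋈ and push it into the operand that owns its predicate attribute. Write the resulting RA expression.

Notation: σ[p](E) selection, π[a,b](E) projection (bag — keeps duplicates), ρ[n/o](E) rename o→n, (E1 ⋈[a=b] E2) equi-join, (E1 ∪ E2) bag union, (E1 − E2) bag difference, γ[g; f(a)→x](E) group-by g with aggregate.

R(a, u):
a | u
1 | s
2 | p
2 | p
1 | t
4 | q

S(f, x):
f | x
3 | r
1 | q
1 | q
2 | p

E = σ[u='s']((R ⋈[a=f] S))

σ filters on u, owned by the left side.
E' = (σ[u='s'](R) ⋈[a=f] S)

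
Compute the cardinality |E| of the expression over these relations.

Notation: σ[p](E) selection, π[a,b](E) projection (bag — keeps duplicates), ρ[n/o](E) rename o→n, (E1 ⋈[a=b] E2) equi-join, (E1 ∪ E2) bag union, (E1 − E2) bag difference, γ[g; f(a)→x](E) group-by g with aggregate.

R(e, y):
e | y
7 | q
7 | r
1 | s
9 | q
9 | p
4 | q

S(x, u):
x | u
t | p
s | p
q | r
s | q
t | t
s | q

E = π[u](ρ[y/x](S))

Subexpression sizes:
  S → 6
  ρ[y/x](S) → 6
  π[u](ρ[y/x](S)) → 6

|E| = 6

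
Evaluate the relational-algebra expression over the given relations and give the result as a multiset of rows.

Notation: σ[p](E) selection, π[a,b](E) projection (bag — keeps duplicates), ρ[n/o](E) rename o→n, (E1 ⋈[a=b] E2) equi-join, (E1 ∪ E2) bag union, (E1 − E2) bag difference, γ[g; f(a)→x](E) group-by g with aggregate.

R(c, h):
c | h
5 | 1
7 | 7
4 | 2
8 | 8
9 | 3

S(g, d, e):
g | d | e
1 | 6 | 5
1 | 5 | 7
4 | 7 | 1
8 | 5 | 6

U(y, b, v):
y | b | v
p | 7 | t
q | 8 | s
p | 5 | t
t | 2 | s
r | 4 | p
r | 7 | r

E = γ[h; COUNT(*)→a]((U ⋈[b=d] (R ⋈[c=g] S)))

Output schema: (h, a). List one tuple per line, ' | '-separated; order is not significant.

Stepwise |·|:
  U → 6
  R → 5
  S → 4
  (R ⋈[c=g] S) → 2
  (U ⋈[b=d] (R ⋈[c=g] S)) → 3
  γ[h; COUNT(*)→a]((U ⋈[b=d] (R ⋈[c=g] S))) → 2

== RESULT ==
h | a
2 | 2
8 | 1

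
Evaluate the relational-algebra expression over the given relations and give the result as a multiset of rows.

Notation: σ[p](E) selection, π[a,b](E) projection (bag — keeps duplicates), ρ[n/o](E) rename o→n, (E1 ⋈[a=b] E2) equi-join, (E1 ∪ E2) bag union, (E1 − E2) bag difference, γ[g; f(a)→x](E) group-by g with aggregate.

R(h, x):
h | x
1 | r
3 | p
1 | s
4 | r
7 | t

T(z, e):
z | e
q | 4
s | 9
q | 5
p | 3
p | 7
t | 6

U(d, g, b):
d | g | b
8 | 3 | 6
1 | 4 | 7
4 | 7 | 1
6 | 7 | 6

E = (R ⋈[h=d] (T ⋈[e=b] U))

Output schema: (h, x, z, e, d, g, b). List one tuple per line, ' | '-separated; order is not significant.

Subexpression sizes:
  R → 5
  T → 6
  U → 4
  (T ⋈[e=b] U) → 3
  (R ⋈[h=d] (T ⋈[e=b] U)) → 2

== RESULT ==
h | x | z | e | d | g | b
1 | r | p | 7 | 1 | 4 | 7
1 | s | p | 7 | 1 | 4 | 7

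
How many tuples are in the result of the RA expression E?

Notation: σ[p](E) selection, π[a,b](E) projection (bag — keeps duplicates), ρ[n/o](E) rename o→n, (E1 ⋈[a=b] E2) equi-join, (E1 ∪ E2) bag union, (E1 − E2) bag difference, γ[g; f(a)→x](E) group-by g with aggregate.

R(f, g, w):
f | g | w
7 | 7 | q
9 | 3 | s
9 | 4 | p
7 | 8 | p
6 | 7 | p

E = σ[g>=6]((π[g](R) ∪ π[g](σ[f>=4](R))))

Subexpression sizes:
  R → 5
  π[g](R) → 5
  R → 5
  σ[f>=4](R) → 5
  π[g](σ[f>=4](R)) → 5
  (π[g](R) ∪ π[g](σ[f>=4](R))) → 10
  σ[g>=6]((π[g](R) ∪ π[g](σ[f>=4](R)))) → 6

|E| = 6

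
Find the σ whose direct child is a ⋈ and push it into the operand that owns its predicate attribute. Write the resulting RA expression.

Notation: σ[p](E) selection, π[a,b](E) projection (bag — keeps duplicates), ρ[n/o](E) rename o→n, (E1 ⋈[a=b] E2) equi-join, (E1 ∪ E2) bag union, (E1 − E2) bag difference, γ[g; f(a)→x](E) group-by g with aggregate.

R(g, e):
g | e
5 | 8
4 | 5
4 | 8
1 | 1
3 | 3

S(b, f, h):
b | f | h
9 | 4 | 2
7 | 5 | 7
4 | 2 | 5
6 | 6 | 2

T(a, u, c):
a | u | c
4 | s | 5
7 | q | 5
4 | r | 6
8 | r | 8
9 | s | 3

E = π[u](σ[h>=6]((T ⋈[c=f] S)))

σ filters on h, owned by the right side.
E' = π[u]((T ⋈[c=f] σ[h>=6](S)))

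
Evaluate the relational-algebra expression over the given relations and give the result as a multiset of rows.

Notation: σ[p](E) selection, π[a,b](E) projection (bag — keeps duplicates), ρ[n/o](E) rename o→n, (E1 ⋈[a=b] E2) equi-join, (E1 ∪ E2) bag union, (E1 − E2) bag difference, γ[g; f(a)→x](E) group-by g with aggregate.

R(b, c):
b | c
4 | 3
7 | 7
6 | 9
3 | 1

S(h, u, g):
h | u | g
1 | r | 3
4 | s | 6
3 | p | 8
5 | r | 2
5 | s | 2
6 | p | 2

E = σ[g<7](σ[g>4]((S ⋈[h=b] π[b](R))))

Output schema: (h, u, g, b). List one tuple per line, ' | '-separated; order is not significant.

Subexpression sizes:
  S → 6
  R → 4
  π[b](R) → 4
  (S ⋈[h=b] π[b](R)) → 3
  σ[g>4]((S ⋈[h=b] π[b](R))) → 2
  σ[g<7](σ[g>4]((S ⋈[h=b] π[b](R)))) → 1

== RESULT ==
h | u | g | b
4 | s | 6 | 4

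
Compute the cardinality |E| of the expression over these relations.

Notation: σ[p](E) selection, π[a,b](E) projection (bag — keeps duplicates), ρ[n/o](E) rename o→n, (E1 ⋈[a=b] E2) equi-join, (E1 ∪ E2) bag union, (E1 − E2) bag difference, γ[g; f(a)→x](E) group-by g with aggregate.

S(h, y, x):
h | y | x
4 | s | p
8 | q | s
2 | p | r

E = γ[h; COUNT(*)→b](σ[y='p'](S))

Per-node cardinality:
  S → 3
  σ[y='p'](S) → 1
  γ[h; COUNT(*)→b](σ[y='p'](S)) → 1

|E| = 1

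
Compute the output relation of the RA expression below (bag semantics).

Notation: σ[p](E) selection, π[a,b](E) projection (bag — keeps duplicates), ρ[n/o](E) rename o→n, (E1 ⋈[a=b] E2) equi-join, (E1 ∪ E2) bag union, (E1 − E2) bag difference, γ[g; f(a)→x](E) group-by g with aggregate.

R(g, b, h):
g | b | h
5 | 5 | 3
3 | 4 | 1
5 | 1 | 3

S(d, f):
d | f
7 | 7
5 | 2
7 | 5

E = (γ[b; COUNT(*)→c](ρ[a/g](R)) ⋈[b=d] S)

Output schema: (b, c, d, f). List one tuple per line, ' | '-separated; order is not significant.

Per-node cardinality:
  R → 3
  ρ[a/g](R) → 3
  γ[b; COUNT(*)→c](ρ[a/g](R)) → 3
  S → 3
  (γ[b; COUNT(*)→c](ρ[a/g](R)) ⋈[b=d] S) → 1

== RESULT ==
b | c | d | f
5 | 1 | 5 | 2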